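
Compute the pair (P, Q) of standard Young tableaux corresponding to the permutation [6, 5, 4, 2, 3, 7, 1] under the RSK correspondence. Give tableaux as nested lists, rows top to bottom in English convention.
Insert each entry of the permutation into P by Schensted row insertion, recording in Q the position of each new cell.

Insert 6: appended to row 1. P = [[6]].
Insert 5: 5 bumps 6 from row 1; 6 starts row 2. P = [[5], [6]].
Insert 4: 4 bumps 5 from row 1; 5 bumps 6 from row 2; 6 starts row 3. P = [[4], [5], [6]].
Insert 2: 2 bumps 4 from row 1; 4 bumps 5 from row 2; 5 bumps 6 from row 3; 6 starts row 4. P = [[2], [4], [5], [6]].
Insert 3: appended to row 1. P = [[2, 3], [4], [5], [6]].
Insert 7: appended to row 1. P = [[2, 3, 7], [4], [5], [6]].
Insert 1: 1 bumps 2 from row 1; 2 bumps 4 from row 2; 4 bumps 5 from row 3; 5 bumps 6 from row 4; 6 starts row 5. P = [[1, 3, 7], [2], [4], [5], [6]].

So P = [[1, 3, 7], [2], [4], [5], [6]], Q = [[1, 5, 6], [2], [3], [4], [7]].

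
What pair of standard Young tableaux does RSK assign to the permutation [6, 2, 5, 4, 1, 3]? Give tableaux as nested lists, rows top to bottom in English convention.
P = [[1, 3], [2, 4], [5], [6]], Q = [[1, 3], [2, 6], [4], [5]]

Insert each entry of the permutation into P by Schensted row insertion, recording in Q the position of each new cell.

Insert 6: appended to row 1. P = [[6]], Q = [[1]].
Insert 2: 2 bumps 6 from row 1; 6 starts row 2. P = [[2], [6]], Q = [[1], [2]].
Insert 5: appended to row 1. P = [[2, 5], [6]], Q = [[1, 3], [2]].
Insert 4: 4 bumps 5 from row 1; 5 bumps 6 from row 2; 6 starts row 3. P = [[2, 4], [5], [6]], Q = [[1, 3], [2], [4]].
Insert 1: 1 bumps 2 from row 1; 2 bumps 5 from row 2; 5 bumps 6 from row 3; 6 starts row 4. P = [[1, 4], [2], [5], [6]], Q = [[1, 3], [2], [4], [5]].
Insert 3: 3 bumps 4 from row 1; 4 appends to row 2. P = [[1, 3], [2, 4], [5], [6]], Q = [[1, 3], [2, 6], [4], [5]].

So P = [[1, 3], [2, 4], [5], [6]], Q = [[1, 3], [2, 6], [4], [5]].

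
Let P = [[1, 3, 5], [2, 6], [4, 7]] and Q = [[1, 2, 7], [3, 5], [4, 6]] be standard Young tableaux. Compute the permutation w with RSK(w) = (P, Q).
4 7 2 1 6 3 5

Reverse the RSK construction: for i from n down to 1, find the cell of Q containing i, remove the entry at that cell from P, and reverse-bump it up through P; the value ejected from row 1 is w(i).

Step i=7: Q has 7 at row 1, column 3; remove that cell from P, ejecting 5. So w(7) = 5. P is now [[1, 3], [2, 6], [4, 7]].
Step i=6: Q has 6 at row 3, column 2; remove 7 from row 3 of P and reverse-bump: 7 enters row 2 and ejects 6; 6 enters row 1 and ejects 3. So w(6) = 3. P is now [[1, 6], [2, 7], [4]].
Step i=5: Q has 5 at row 2, column 2; remove 7 from row 2 of P and reverse-bump: 7 enters row 1 and ejects 6. So w(5) = 6. P is now [[1, 7], [2], [4]].
Step i=4: Q has 4 at row 3, column 1; remove 4 from row 3 of P and reverse-bump: 4 enters row 2 and ejects 2; 2 enters row 1 and ejects 1. So w(4) = 1. P is now [[2, 7], [4]].
Step i=3: Q has 3 at row 2, column 1; remove 4 from row 2 of P and reverse-bump: 4 enters row 1 and ejects 2. So w(3) = 2. P is now [[4, 7]].
Step i=2: Q has 2 at row 1, column 2; remove that cell from P, ejecting 7. So w(2) = 7. P is now [[4]].
Step i=1: Q has 1 at row 1, column 1; remove that cell from P, ejecting 4. So w(1) = 4. P is now [].

So w = 4 7 2 1 6 3 5.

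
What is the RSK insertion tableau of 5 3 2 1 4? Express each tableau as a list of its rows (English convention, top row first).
P = [[1, 4], [2], [3], [5]]

After inserting 5: P = [[5]].
After inserting 3: P = [[3], [5]].
After inserting 2: P = [[2], [3], [5]].
After inserting 1: P = [[1], [2], [3], [5]].
After inserting 4: P = [[1, 4], [2], [3], [5]].

So P = [[1, 4], [2], [3], [5]].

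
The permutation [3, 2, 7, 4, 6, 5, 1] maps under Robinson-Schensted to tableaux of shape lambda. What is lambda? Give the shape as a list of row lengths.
[3, 2, 1, 1]

RSK row insertion gives P = [[1, 4, 5], [2, 6], [3], [7]], which has shape [3, 2, 1, 1].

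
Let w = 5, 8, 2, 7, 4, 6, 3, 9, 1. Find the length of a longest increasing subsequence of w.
4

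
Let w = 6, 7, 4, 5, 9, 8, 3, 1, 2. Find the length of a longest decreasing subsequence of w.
4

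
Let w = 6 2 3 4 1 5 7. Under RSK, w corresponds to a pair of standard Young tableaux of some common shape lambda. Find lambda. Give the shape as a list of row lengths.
[5, 1, 1]

Row-insert each entry into an empty tableau.

After inserting 6: P = [[6]].
After inserting 2: P = [[2], [6]].
After inserting 3: P = [[2, 3], [6]].
After inserting 4: P = [[2, 3, 4], [6]].
After inserting 1: P = [[1, 3, 4], [2], [6]].
After inserting 5: P = [[1, 3, 4, 5], [2], [6]].
After inserting 7: P = [[1, 3, 4, 5, 7], [2], [6]].

The final insertion tableau P = [[1, 3, 4, 5, 7], [2], [6]] has shape [5, 1, 1].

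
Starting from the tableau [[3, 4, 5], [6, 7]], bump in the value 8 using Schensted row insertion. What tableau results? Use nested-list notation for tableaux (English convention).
[[3, 4, 5, 8], [6, 7]]

8 is larger than every entry of row 1, so it is appended to row 1. The new tableau is [[3, 4, 5, 8], [6, 7]].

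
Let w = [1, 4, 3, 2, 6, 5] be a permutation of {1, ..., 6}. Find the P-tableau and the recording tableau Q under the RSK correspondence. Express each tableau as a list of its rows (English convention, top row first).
P = [[1, 2, 5], [3, 6], [4]], Q = [[1, 2, 5], [3, 6], [4]]

Insert each entry of the permutation into P by Schensted row insertion, recording in Q the position of each new cell.

Insert 1: appended to row 1. P = [[1]].
Insert 4: appended to row 1. P = [[1, 4]].
Insert 3: 3 bumps 4 from row 1; 4 starts row 2. P = [[1, 3], [4]].
Insert 2: 2 bumps 3 from row 1; 3 bumps 4 from row 2; 4 starts row 3. P = [[1, 2], [3], [4]].
Insert 6: appended to row 1. P = [[1, 2, 6], [3], [4]].
Insert 5: 5 bumps 6 from row 1; 6 appends to row 2. P = [[1, 2, 5], [3, 6], [4]].

So P = [[1, 2, 5], [3, 6], [4]], Q = [[1, 2, 5], [3, 6], [4]].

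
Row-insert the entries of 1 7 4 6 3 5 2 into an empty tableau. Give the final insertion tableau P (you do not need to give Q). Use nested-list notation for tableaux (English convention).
P = [[1, 2, 5], [3, 6], [4], [7]]

Insert 1: appended to row 1. P = [[1]].
Insert 7: appended to row 1. P = [[1, 7]].
Insert 4: 4 bumps 7 from row 1; 7 starts row 2. P = [[1, 4], [7]].
Insert 6: appended to row 1. P = [[1, 4, 6], [7]].
Insert 3: 3 bumps 4 from row 1; 4 bumps 7 from row 2; 7 starts row 3. P = [[1, 3, 6], [4], [7]].
Insert 5: 5 bumps 6 from row 1; 6 appends to row 2. P = [[1, 3, 5], [4, 6], [7]].
Insert 2: 2 bumps 3 from row 1; 3 bumps 4 from row 2; 4 bumps 7 from row 3; 7 starts row 4. P = [[1, 2, 5], [3, 6], [4], [7]].

So P = [[1, 2, 5], [3, 6], [4], [7]].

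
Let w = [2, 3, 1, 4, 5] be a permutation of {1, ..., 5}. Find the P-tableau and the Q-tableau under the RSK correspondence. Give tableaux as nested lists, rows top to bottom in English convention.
P = [[1, 3, 4, 5], [2]], Q = [[1, 2, 4, 5], [3]]

Insert each entry of the permutation into P by Schensted row insertion, recording in Q the position of each new cell.

After inserting 2: P = [[2]].
After inserting 3: P = [[2, 3]].
After inserting 1: P = [[1, 3], [2]].
After inserting 4: P = [[1, 3, 4], [2]].
After inserting 5: P = [[1, 3, 4, 5], [2]].

So P = [[1, 3, 4, 5], [2]], Q = [[1, 2, 4, 5], [3]].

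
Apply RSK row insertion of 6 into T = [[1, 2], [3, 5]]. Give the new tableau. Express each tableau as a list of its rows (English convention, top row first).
[[1, 2, 6], [3, 5]]

6 is larger than every entry of row 1, so it is appended to row 1. The new tableau is [[1, 2, 6], [3, 5]].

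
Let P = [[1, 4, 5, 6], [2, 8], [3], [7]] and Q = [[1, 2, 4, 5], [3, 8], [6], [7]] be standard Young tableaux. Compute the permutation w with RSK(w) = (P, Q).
Reverse the RSK construction: for i from n down to 1, find the cell of Q containing i, remove the entry at that cell from P, and reverse-bump it up through P; the value ejected from row 1 is w(i).

Step i=8: Q has 8 at row 2, column 2; remove 8 from row 2 of P and reverse-bump: 8 enters row 1 and ejects 6. So w(8) = 6. P is now [[1, 4, 5, 8], [2], [3], [7]].
Step i=7: Q has 7 at row 4, column 1; remove 7 from row 4 of P and reverse-bump: 7 enters row 3 and ejects 3; 3 enters row 2 and ejects 2; 2 enters row 1 and ejects 1. So w(7) = 1. P is now [[2, 4, 5, 8], [3], [7]].
Step i=6: Q has 6 at row 3, column 1; remove 7 from row 3 of P and reverse-bump: 7 enters row 2 and ejects 3; 3 enters row 1 and ejects 2. So w(6) = 2. P is now [[3, 4, 5, 8], [7]].
Step i=5: Q has 5 at row 1, column 4; remove that cell from P, ejecting 8. So w(5) = 8. P is now [[3, 4, 5], [7]].
Step i=4: Q has 4 at row 1, column 3; remove that cell from P, ejecting 5. So w(4) = 5. P is now [[3, 4], [7]].
Step i=3: Q has 3 at row 2, column 1; remove 7 from row 2 of P and reverse-bump: 7 enters row 1 and ejects 4. So w(3) = 4. P is now [[3, 7]].
Step i=2: Q has 2 at row 1, column 2; remove that cell from P, ejecting 7. So w(2) = 7. P is now [[3]].
Step i=1: Q has 1 at row 1, column 1; remove that cell from P, ejecting 3. So w(1) = 3. P is now [].

So w = 3 7 4 5 8 2 1 6.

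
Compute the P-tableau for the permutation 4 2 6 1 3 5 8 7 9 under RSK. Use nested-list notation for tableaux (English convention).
P = [[1, 3, 5, 7, 9], [2, 6, 8], [4]]

Insert 4: appended to row 1. P = [[4]].
Insert 2: 2 bumps 4 from row 1; 4 starts row 2. P = [[2], [4]].
Insert 6: appended to row 1. P = [[2, 6], [4]].
Insert 1: 1 bumps 2 from row 1; 2 bumps 4 from row 2; 4 starts row 3. P = [[1, 6], [2], [4]].
Insert 3: 3 bumps 6 from row 1; 6 appends to row 2. P = [[1, 3], [2, 6], [4]].
Insert 5: appended to row 1. P = [[1, 3, 5], [2, 6], [4]].
Insert 8: appended to row 1. P = [[1, 3, 5, 8], [2, 6], [4]].
Insert 7: 7 bumps 8 from row 1; 8 appends to row 2. P = [[1, 3, 5, 7], [2, 6, 8], [4]].
Insert 9: appended to row 1. P = [[1, 3, 5, 7, 9], [2, 6, 8], [4]].

So P = [[1, 3, 5, 7, 9], [2, 6, 8], [4]].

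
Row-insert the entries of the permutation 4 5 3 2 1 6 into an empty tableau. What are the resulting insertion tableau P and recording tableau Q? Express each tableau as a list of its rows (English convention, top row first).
P = [[1, 5, 6], [2], [3], [4]], Q = [[1, 2, 6], [3], [4], [5]]

Insert each entry of the permutation into P by Schensted row insertion, recording in Q the position of each new cell.

Insert 4: appended to row 1. P = [[4]].
Insert 5: appended to row 1. P = [[4, 5]].
Insert 3: 3 bumps 4 from row 1; 4 starts row 2. P = [[3, 5], [4]].
Insert 2: 2 bumps 3 from row 1; 3 bumps 4 from row 2; 4 starts row 3. P = [[2, 5], [3], [4]].
Insert 1: 1 bumps 2 from row 1; 2 bumps 3 from row 2; 3 bumps 4 from row 3; 4 starts row 4. P = [[1, 5], [2], [3], [4]].
Insert 6: appended to row 1. P = [[1, 5, 6], [2], [3], [4]].

So P = [[1, 5, 6], [2], [3], [4]], Q = [[1, 2, 6], [3], [4], [5]].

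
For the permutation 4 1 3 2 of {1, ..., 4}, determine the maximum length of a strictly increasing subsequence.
2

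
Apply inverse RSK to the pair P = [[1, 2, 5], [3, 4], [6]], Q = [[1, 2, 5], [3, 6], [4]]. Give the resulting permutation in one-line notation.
Reverse the RSK construction: for i from n down to 1, find the cell of Q containing i, remove the entry at that cell from P, and reverse-bump it up through P; the value ejected from row 1 is w(i).

Step i=6: Q has 6 at row 2, column 2; remove 4 from row 2 of P and reverse-bump: 4 enters row 1 and ejects 2. So w(6) = 2. P is now [[1, 4, 5], [3], [6]].
Step i=5: Q has 5 at row 1, column 3; remove that cell from P, ejecting 5. So w(5) = 5. P is now [[1, 4], [3], [6]].
Step i=4: Q has 4 at row 3, column 1; remove 6 from row 3 of P and reverse-bump: 6 enters row 2 and ejects 3; 3 enters row 1 and ejects 1. So w(4) = 1. P is now [[3, 4], [6]].
Step i=3: Q has 3 at row 2, column 1; remove 6 from row 2 of P and reverse-bump: 6 enters row 1 and ejects 4. So w(3) = 4. P is now [[3, 6]].
Step i=2: Q has 2 at row 1, column 2; remove that cell from P, ejecting 6. So w(2) = 6. P is now [[3]].
Step i=1: Q has 1 at row 1, column 1; remove that cell from P, ejecting 3. So w(1) = 3. P is now [].

So w = 3 6 4 1 5 2.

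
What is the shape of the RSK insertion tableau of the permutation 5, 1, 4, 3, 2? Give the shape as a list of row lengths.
RSK row insertion gives P = [[1, 2], [3], [4], [5]], which has shape [2, 1, 1, 1].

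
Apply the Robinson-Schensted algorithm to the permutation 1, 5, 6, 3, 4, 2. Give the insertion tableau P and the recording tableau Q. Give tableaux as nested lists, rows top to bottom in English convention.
P = [[1, 2, 4], [3, 6], [5]], Q = [[1, 2, 3], [4, 5], [6]]

Insert each entry of the permutation into P by Schensted row insertion, recording in Q the position of each new cell.

Insert 1: appended to row 1. P = [[1]].
Insert 5: appended to row 1. P = [[1, 5]].
Insert 6: appended to row 1. P = [[1, 5, 6]].
Insert 3: 3 bumps 5 from row 1; 5 starts row 2. P = [[1, 3, 6], [5]].
Insert 4: 4 bumps 6 from row 1; 6 appends to row 2. P = [[1, 3, 4], [5, 6]].
Insert 2: 2 bumps 3 from row 1; 3 bumps 5 from row 2; 5 starts row 3. P = [[1, 2, 4], [3, 6], [5]].

So P = [[1, 2, 4], [3, 6], [5]], Q = [[1, 2, 3], [4, 5], [6]].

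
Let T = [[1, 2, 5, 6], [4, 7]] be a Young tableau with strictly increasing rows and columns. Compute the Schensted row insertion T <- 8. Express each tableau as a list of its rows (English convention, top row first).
8 is larger than every entry of row 1, so it is appended to row 1. The new tableau is [[1, 2, 5, 6, 8], [4, 7]].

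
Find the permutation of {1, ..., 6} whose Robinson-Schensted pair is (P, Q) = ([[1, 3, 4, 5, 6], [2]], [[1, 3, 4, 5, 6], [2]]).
Reverse RSK: for i = n, n-1, ..., 1, locate i in Q, remove the corresponding corner cell from P, and reverse-bump its entry up through P; the value ejected from row 1 is w(i).

So w = 2 1 3 4 5 6.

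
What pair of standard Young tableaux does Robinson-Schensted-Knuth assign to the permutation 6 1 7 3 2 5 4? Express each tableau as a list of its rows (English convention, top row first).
P = [[1, 2, 4], [3, 5], [6, 7]], Q = [[1, 3, 6], [2, 4], [5, 7]]

Insert each entry of the permutation into P by Schensted row insertion, recording in Q the position of each new cell.

After inserting 6: P = [[6]].
After inserting 1: P = [[1], [6]].
After inserting 7: P = [[1, 7], [6]].
After inserting 3: P = [[1, 3], [6, 7]].
After inserting 2: P = [[1, 2], [3, 7], [6]].
After inserting 5: P = [[1, 2, 5], [3, 7], [6]].
After inserting 4: P = [[1, 2, 4], [3, 5], [6, 7]].

So P = [[1, 2, 4], [3, 5], [6, 7]], Q = [[1, 3, 6], [2, 4], [5, 7]].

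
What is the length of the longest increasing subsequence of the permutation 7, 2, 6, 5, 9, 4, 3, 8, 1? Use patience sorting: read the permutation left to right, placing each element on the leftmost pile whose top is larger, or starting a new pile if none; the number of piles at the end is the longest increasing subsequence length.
7: new pile. tops = [7]
2: onto pile 1 (replacing 7). tops = [2]
6: new pile. tops = [2, 6]
5: onto pile 2 (replacing 6). tops = [2, 5]
9: new pile. tops = [2, 5, 9]
4: onto pile 2 (replacing 5). tops = [2, 4, 9]
3: onto pile 2 (replacing 4). tops = [2, 3, 9]
8: onto pile 3 (replacing 9). tops = [2, 3, 8]
1: onto pile 1 (replacing 2). tops = [1, 3, 8]

3 piles, so the longest increasing subsequence has length 3.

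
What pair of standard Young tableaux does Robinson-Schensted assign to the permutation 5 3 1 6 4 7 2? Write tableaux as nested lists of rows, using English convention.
P = [[1, 2, 7], [3, 4], [5, 6]], Q = [[1, 4, 6], [2, 5], [3, 7]]

Insert each entry of the permutation into P by Schensted row insertion, recording in Q the position of each new cell.

Insert 5: appended to row 1. P = [[5]], Q = [[1]].
Insert 3: 3 bumps 5 from row 1; 5 starts row 2. P = [[3], [5]], Q = [[1], [2]].
Insert 1: 1 bumps 3 from row 1; 3 bumps 5 from row 2; 5 starts row 3. P = [[1], [3], [5]], Q = [[1], [2], [3]].
Insert 6: appended to row 1. P = [[1, 6], [3], [5]], Q = [[1, 4], [2], [3]].
Insert 4: 4 bumps 6 from row 1; 6 appends to row 2. P = [[1, 4], [3, 6], [5]], Q = [[1, 4], [2, 5], [3]].
Insert 7: appended to row 1. P = [[1, 4, 7], [3, 6], [5]], Q = [[1, 4, 6], [2, 5], [3]].
Insert 2: 2 bumps 4 from row 1; 4 bumps 6 from row 2; 6 appends to row 3. P = [[1, 2, 7], [3, 4], [5, 6]], Q = [[1, 4, 6], [2, 5], [3, 7]].

So P = [[1, 2, 7], [3, 4], [5, 6]], Q = [[1, 4, 6], [2, 5], [3, 7]].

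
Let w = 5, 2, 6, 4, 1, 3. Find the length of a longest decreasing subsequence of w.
3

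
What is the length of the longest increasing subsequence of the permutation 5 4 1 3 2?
2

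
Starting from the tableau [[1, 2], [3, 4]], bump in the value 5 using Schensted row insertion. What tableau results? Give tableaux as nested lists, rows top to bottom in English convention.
[[1, 2, 5], [3, 4]]

5 is larger than every entry of row 1, so it is appended to row 1. The new tableau is [[1, 2, 5], [3, 4]].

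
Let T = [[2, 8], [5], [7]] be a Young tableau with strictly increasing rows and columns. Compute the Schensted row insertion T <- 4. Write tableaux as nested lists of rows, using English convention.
[[2, 4], [5, 8], [7]]

In row 1, 4 replaces 8 (the leftmost entry greater than 4); 8 is bumped to row 2. 8 is appended to row 2. The new tableau is [[2, 4], [5, 8], [7]].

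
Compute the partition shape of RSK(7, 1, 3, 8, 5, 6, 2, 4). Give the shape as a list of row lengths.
[4, 2, 2]

Row-insert each entry into an empty tableau.

After inserting 7: P = [[7]].
After inserting 1: P = [[1], [7]].
After inserting 3: P = [[1, 3], [7]].
After inserting 8: P = [[1, 3, 8], [7]].
After inserting 5: P = [[1, 3, 5], [7, 8]].
After inserting 6: P = [[1, 3, 5, 6], [7, 8]].
After inserting 2: P = [[1, 2, 5, 6], [3, 8], [7]].
After inserting 4: P = [[1, 2, 4, 6], [3, 5], [7, 8]].

The final insertion tableau P = [[1, 2, 4, 6], [3, 5], [7, 8]] has shape [4, 2, 2].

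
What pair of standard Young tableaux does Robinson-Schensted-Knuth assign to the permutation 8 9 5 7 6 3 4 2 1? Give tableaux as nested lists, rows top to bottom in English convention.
P = [[1, 4], [2, 6], [3, 9], [5], [7], [8]], Q = [[1, 2], [3, 4], [5, 7], [6], [8], [9]]

Insert each entry of the permutation into P by Schensted row insertion, recording in Q the position of each new cell.

Insert 8: appended to row 1. P = [[8]], Q = [[1]].
Insert 9: appended to row 1. P = [[8, 9]], Q = [[1, 2]].
Insert 5: 5 bumps 8 from row 1; 8 starts row 2. P = [[5, 9], [8]], Q = [[1, 2], [3]].
Insert 7: 7 bumps 9 from row 1; 9 appends to row 2. P = [[5, 7], [8, 9]], Q = [[1, 2], [3, 4]].
Insert 6: 6 bumps 7 from row 1; 7 bumps 8 from row 2; 8 starts row 3. P = [[5, 6], [7, 9], [8]], Q = [[1, 2], [3, 4], [5]].
Insert 3: 3 bumps 5 from row 1; 5 bumps 7 from row 2; 7 bumps 8 from row 3; 8 starts row 4. P = [[3, 6], [5, 9], [7], [8]], Q = [[1, 2], [3, 4], [5], [6]].
Insert 4: 4 bumps 6 from row 1; 6 bumps 9 from row 2; 9 appends to row 3. P = [[3, 4], [5, 6], [7, 9], [8]], Q = [[1, 2], [3, 4], [5, 7], [6]].
Insert 2: 2 bumps 3 from row 1; 3 bumps 5 from row 2; 5 bumps 7 from row 3; 7 bumps 8 from row 4; 8 starts row 5. P = [[2, 4], [3, 6], [5, 9], [7], [8]], Q = [[1, 2], [3, 4], [5, 7], [6], [8]].
Insert 1: 1 bumps 2 from row 1; 2 bumps 3 from row 2; 3 bumps 5 from row 3; 5 bumps 7 from row 4; 7 bumps 8 from row 5; 8 starts row 6. P = [[1, 4], [2, 6], [3, 9], [5], [7], [8]], Q = [[1, 2], [3, 4], [5, 7], [6], [8], [9]].

So P = [[1, 4], [2, 6], [3, 9], [5], [7], [8]], Q = [[1, 2], [3, 4], [5, 7], [6], [8], [9]].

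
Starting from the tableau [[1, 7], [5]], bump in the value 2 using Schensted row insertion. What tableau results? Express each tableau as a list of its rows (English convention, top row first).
In row 1, 2 replaces 7 (the leftmost entry greater than 2); 7 is bumped to row 2. 7 is appended to row 2. The new tableau is [[1, 2], [5, 7]].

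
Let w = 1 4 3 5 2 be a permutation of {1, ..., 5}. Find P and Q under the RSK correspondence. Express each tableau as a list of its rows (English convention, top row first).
P = [[1, 2, 5], [3], [4]], Q = [[1, 2, 4], [3], [5]]

Insert each entry of the permutation into P by Schensted row insertion, recording in Q the position of each new cell.

After inserting 1: P = [[1]].
After inserting 4: P = [[1, 4]].
After inserting 3: P = [[1, 3], [4]].
After inserting 5: P = [[1, 3, 5], [4]].
After inserting 2: P = [[1, 2, 5], [3], [4]].

So P = [[1, 2, 5], [3], [4]], Q = [[1, 2, 4], [3], [5]].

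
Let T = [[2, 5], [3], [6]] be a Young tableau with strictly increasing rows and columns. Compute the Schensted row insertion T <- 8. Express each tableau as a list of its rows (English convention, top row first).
8 is larger than every entry of row 1, so it is appended to row 1. The new tableau is [[2, 5, 8], [3], [6]].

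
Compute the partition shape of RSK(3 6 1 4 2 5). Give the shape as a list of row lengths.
[3, 2, 1]

RSK row insertion gives P = [[1, 2, 5], [3, 4], [6]], which has shape [3, 2, 1].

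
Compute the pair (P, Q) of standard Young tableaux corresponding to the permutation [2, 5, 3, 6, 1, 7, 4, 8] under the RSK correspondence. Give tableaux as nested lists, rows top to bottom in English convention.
P = [[1, 3, 4, 7, 8], [2, 6], [5]], Q = [[1, 2, 4, 6, 8], [3, 7], [5]]

Insert each entry of the permutation into P by Schensted row insertion, recording in Q the position of each new cell.

After inserting 2: P = [[2]].
After inserting 5: P = [[2, 5]].
After inserting 3: P = [[2, 3], [5]].
After inserting 6: P = [[2, 3, 6], [5]].
After inserting 1: P = [[1, 3, 6], [2], [5]].
After inserting 7: P = [[1, 3, 6, 7], [2], [5]].
After inserting 4: P = [[1, 3, 4, 7], [2, 6], [5]].
After inserting 8: P = [[1, 3, 4, 7, 8], [2, 6], [5]].

So P = [[1, 3, 4, 7, 8], [2, 6], [5]], Q = [[1, 2, 4, 6, 8], [3, 7], [5]].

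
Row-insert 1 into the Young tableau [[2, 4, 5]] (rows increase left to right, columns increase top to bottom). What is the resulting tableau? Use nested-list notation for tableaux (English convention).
[[1, 4, 5], [2]]

In row 1, 1 replaces 2 (the leftmost entry greater than 1); 2 is bumped to row 2. 2 starts a new row 2. The new tableau is [[1, 4, 5], [2]].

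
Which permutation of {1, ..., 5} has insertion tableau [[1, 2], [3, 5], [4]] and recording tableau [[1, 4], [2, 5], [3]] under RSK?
4 3 1 5 2

Reverse RSK: for i = n, n-1, ..., 1, locate i in Q, remove the corresponding corner cell from P, and reverse-bump its entry up through P; the value ejected from row 1 is w(i).

So w = 4 3 1 5 2.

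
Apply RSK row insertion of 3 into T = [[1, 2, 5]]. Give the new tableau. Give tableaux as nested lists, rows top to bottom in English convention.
[[1, 2, 3], [5]]

In row 1, 3 replaces 5 (the leftmost entry greater than 3); 5 is bumped to row 2. 5 starts a new row 2. The new tableau is [[1, 2, 3], [5]].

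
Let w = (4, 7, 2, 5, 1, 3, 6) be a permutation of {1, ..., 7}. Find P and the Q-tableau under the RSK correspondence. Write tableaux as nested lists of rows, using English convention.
P = [[1, 3, 6], [2, 5], [4, 7]], Q = [[1, 2, 7], [3, 4], [5, 6]]

Insert each entry of the permutation into P by Schensted row insertion, recording in Q the position of each new cell.

Insert 4: appended to row 1. P = [[4]].
Insert 7: appended to row 1. P = [[4, 7]].
Insert 2: 2 bumps 4 from row 1; 4 starts row 2. P = [[2, 7], [4]].
Insert 5: 5 bumps 7 from row 1; 7 appends to row 2. P = [[2, 5], [4, 7]].
Insert 1: 1 bumps 2 from row 1; 2 bumps 4 from row 2; 4 starts row 3. P = [[1, 5], [2, 7], [4]].
Insert 3: 3 bumps 5 from row 1; 5 bumps 7 from row 2; 7 appends to row 3. P = [[1, 3], [2, 5], [4, 7]].
Insert 6: appended to row 1. P = [[1, 3, 6], [2, 5], [4, 7]].

So P = [[1, 3, 6], [2, 5], [4, 7]], Q = [[1, 2, 7], [3, 4], [5, 6]].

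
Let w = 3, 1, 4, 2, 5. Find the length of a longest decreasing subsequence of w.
2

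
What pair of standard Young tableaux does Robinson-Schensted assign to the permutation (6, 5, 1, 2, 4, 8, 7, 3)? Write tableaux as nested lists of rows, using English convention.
Insert each entry of the permutation into P by Schensted row insertion, recording in Q the position of each new cell.

Insert 6: appended to row 1. P = [[6]].
Insert 5: 5 bumps 6 from row 1; 6 starts row 2. P = [[5], [6]].
Insert 1: 1 bumps 5 from row 1; 5 bumps 6 from row 2; 6 starts row 3. P = [[1], [5], [6]].
Insert 2: appended to row 1. P = [[1, 2], [5], [6]].
Insert 4: appended to row 1. P = [[1, 2, 4], [5], [6]].
Insert 8: appended to row 1. P = [[1, 2, 4, 8], [5], [6]].
Insert 7: 7 bumps 8 from row 1; 8 appends to row 2. P = [[1, 2, 4, 7], [5, 8], [6]].
Insert 3: 3 bumps 4 from row 1; 4 bumps 5 from row 2; 5 bumps 6 from row 3; 6 starts row 4. P = [[1, 2, 3, 7], [4, 8], [5], [6]].

So P = [[1, 2, 3, 7], [4, 8], [5], [6]], Q = [[1, 4, 5, 6], [2, 7], [3], [8]].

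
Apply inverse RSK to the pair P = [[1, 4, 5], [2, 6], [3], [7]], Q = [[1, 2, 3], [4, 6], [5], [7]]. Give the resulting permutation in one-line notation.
Reverse the RSK construction: for i from n down to 1, find the cell of Q containing i, remove the entry at that cell from P, and reverse-bump it up through P; the value ejected from row 1 is w(i).

Step i=7: Q has 7 at row 4, column 1; remove 7 from row 4 of P and reverse-bump: 7 enters row 3 and ejects 3; 3 enters row 2 and ejects 2; 2 enters row 1 and ejects 1. So w(7) = 1. P is now [[2, 4, 5], [3, 6], [7]].
Step i=6: Q has 6 at row 2, column 2; remove 6 from row 2 of P and reverse-bump: 6 enters row 1 and ejects 5. So w(6) = 5. P is now [[2, 4, 6], [3], [7]].
Step i=5: Q has 5 at row 3, column 1; remove 7 from row 3 of P and reverse-bump: 7 enters row 2 and ejects 3; 3 enters row 1 and ejects 2. So w(5) = 2. P is now [[3, 4, 6], [7]].
Step i=4: Q has 4 at row 2, column 1; remove 7 from row 2 of P and reverse-bump: 7 enters row 1 and ejects 6. So w(4) = 6. P is now [[3, 4, 7]].
Step i=3: Q has 3 at row 1, column 3; remove that cell from P, ejecting 7. So w(3) = 7. P is now [[3, 4]].
Step i=2: Q has 2 at row 1, column 2; remove that cell from P, ejecting 4. So w(2) = 4. P is now [[3]].
Step i=1: Q has 1 at row 1, column 1; remove that cell from P, ejecting 3. So w(1) = 3. P is now [].

So w = 3 4 7 6 2 5 1.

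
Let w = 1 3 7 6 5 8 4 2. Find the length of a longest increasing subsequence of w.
4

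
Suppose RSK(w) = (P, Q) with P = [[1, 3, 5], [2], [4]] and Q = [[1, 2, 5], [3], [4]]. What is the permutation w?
Reverse RSK: for i = n, n-1, ..., 1, locate i in Q, remove the corresponding corner cell from P, and reverse-bump its entry up through P; the value ejected from row 1 is w(i).

So w = 2 4 3 1 5.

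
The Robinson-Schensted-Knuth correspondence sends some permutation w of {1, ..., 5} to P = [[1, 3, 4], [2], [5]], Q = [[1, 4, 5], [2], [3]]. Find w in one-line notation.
5 2 1 3 4

Reverse the RSK construction: for i from n down to 1, find the cell of Q containing i, remove the entry at that cell from P, and reverse-bump it up through P; the value ejected from row 1 is w(i).

Step i=5: Q has 5 at row 1, column 3; remove that cell from P, ejecting 4. So w(5) = 4. P is now [[1, 3], [2], [5]].
Step i=4: Q has 4 at row 1, column 2; remove that cell from P, ejecting 3. So w(4) = 3. P is now [[1], [2], [5]].
Step i=3: Q has 3 at row 3, column 1; remove 5 from row 3 of P and reverse-bump: 5 enters row 2 and ejects 2; 2 enters row 1 and ejects 1. So w(3) = 1. P is now [[2], [5]].
Step i=2: Q has 2 at row 2, column 1; remove 5 from row 2 of P and reverse-bump: 5 enters row 1 and ejects 2. So w(2) = 2. P is now [[5]].
Step i=1: Q has 1 at row 1, column 1; remove that cell from P, ejecting 5. So w(1) = 5. P is now [].

So w = 5 2 1 3 4.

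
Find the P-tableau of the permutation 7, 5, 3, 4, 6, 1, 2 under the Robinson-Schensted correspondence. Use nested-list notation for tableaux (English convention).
P = [[1, 2, 6], [3, 4], [5], [7]]

After inserting 7: P = [[7]].
After inserting 5: P = [[5], [7]].
After inserting 3: P = [[3], [5], [7]].
After inserting 4: P = [[3, 4], [5], [7]].
After inserting 6: P = [[3, 4, 6], [5], [7]].
After inserting 1: P = [[1, 4, 6], [3], [5], [7]].
After inserting 2: P = [[1, 2, 6], [3, 4], [5], [7]].

So P = [[1, 2, 6], [3, 4], [5], [7]].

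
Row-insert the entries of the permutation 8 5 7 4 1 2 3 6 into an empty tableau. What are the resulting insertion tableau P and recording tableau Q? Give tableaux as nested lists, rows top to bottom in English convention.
Insert each entry of the permutation into P by Schensted row insertion, recording in Q the position of each new cell.

Insert 8: appended to row 1. P = [[8]], Q = [[1]].
Insert 5: 5 bumps 8 from row 1; 8 starts row 2. P = [[5], [8]], Q = [[1], [2]].
Insert 7: appended to row 1. P = [[5, 7], [8]], Q = [[1, 3], [2]].
Insert 4: 4 bumps 5 from row 1; 5 bumps 8 from row 2; 8 starts row 3. P = [[4, 7], [5], [8]], Q = [[1, 3], [2], [4]].
Insert 1: 1 bumps 4 from row 1; 4 bumps 5 from row 2; 5 bumps 8 from row 3; 8 starts row 4. P = [[1, 7], [4], [5], [8]], Q = [[1, 3], [2], [4], [5]].
Insert 2: 2 bumps 7 from row 1; 7 appends to row 2. P = [[1, 2], [4, 7], [5], [8]], Q = [[1, 3], [2, 6], [4], [5]].
Insert 3: appended to row 1. P = [[1, 2, 3], [4, 7], [5], [8]], Q = [[1, 3, 7], [2, 6], [4], [5]].
Insert 6: appended to row 1. P = [[1, 2, 3, 6], [4, 7], [5], [8]], Q = [[1, 3, 7, 8], [2, 6], [4], [5]].

So P = [[1, 2, 3, 6], [4, 7], [5], [8]], Q = [[1, 3, 7, 8], [2, 6], [4], [5]].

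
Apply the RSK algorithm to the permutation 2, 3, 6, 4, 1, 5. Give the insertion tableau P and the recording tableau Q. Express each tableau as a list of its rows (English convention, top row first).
Insert each entry of the permutation into P by Schensted row insertion, recording in Q the position of each new cell.

Insert 2: appended to row 1. P = [[2]].
Insert 3: appended to row 1. P = [[2, 3]].
Insert 6: appended to row 1. P = [[2, 3, 6]].
Insert 4: 4 bumps 6 from row 1; 6 starts row 2. P = [[2, 3, 4], [6]].
Insert 1: 1 bumps 2 from row 1; 2 bumps 6 from row 2; 6 starts row 3. P = [[1, 3, 4], [2], [6]].
Insert 5: appended to row 1. P = [[1, 3, 4, 5], [2], [6]].

So P = [[1, 3, 4, 5], [2], [6]], Q = [[1, 2, 3, 6], [4], [5]].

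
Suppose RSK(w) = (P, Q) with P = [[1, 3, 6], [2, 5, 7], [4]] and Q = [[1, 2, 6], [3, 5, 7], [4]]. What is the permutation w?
Reverse the RSK construction: for i from n down to 1, find the cell of Q containing i, remove the entry at that cell from P, and reverse-bump it up through P; the value ejected from row 1 is w(i).

Step i=7: Q has 7 at row 2, column 3; remove 7 from row 2 of P and reverse-bump: 7 enters row 1 and ejects 6. So w(7) = 6. P is now [[1, 3, 7], [2, 5], [4]].
Step i=6: Q has 6 at row 1, column 3; remove that cell from P, ejecting 7. So w(6) = 7. P is now [[1, 3], [2, 5], [4]].
Step i=5: Q has 5 at row 2, column 2; remove 5 from row 2 of P and reverse-bump: 5 enters row 1 and ejects 3. So w(5) = 3. P is now [[1, 5], [2], [4]].
Step i=4: Q has 4 at row 3, column 1; remove 4 from row 3 of P and reverse-bump: 4 enters row 2 and ejects 2; 2 enters row 1 and ejects 1. So w(4) = 1. P is now [[2, 5], [4]].
Step i=3: Q has 3 at row 2, column 1; remove 4 from row 2 of P and reverse-bump: 4 enters row 1 and ejects 2. So w(3) = 2. P is now [[4, 5]].
Step i=2: Q has 2 at row 1, column 2; remove that cell from P, ejecting 5. So w(2) = 5. P is now [[4]].
Step i=1: Q has 1 at row 1, column 1; remove that cell from P, ejecting 4. So w(1) = 4. P is now [].

So w = 4 5 2 1 3 7 6.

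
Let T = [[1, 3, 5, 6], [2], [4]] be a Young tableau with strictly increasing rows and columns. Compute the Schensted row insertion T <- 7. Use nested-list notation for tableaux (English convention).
7 is larger than every entry of row 1, so it is appended to row 1. The new tableau is [[1, 3, 5, 6, 7], [2], [4]].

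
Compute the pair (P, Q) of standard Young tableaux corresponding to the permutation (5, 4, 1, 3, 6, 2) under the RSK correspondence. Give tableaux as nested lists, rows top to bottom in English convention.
Insert each entry of the permutation into P by Schensted row insertion, recording in Q the position of each new cell.

Insert 5: appended to row 1. P = [[5]].
Insert 4: 4 bumps 5 from row 1; 5 starts row 2. P = [[4], [5]].
Insert 1: 1 bumps 4 from row 1; 4 bumps 5 from row 2; 5 starts row 3. P = [[1], [4], [5]].
Insert 3: appended to row 1. P = [[1, 3], [4], [5]].
Insert 6: appended to row 1. P = [[1, 3, 6], [4], [5]].
Insert 2: 2 bumps 3 from row 1; 3 bumps 4 from row 2; 4 bumps 5 from row 3; 5 starts row 4. P = [[1, 2, 6], [3], [4], [5]].

So P = [[1, 2, 6], [3], [4], [5]], Q = [[1, 4, 5], [2], [3], [6]].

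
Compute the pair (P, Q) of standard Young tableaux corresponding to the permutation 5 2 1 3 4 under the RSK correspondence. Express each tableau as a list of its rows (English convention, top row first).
P = [[1, 3, 4], [2], [5]], Q = [[1, 4, 5], [2], [3]]

Insert each entry of the permutation into P by Schensted row insertion, recording in Q the position of each new cell.

After inserting 5: P = [[5]].
After inserting 2: P = [[2], [5]].
After inserting 1: P = [[1], [2], [5]].
After inserting 3: P = [[1, 3], [2], [5]].
After inserting 4: P = [[1, 3, 4], [2], [5]].

So P = [[1, 3, 4], [2], [5]], Q = [[1, 4, 5], [2], [3]].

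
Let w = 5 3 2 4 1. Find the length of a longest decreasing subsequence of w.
4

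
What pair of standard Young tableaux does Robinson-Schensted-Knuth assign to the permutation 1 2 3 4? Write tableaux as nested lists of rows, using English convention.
P = [[1, 2, 3, 4]], Q = [[1, 2, 3, 4]]

Insert each entry of the permutation into P by Schensted row insertion, recording in Q the position of each new cell.

Insert 1: appended to row 1. P = [[1]], Q = [[1]].
Insert 2: appended to row 1. P = [[1, 2]], Q = [[1, 2]].
Insert 3: appended to row 1. P = [[1, 2, 3]], Q = [[1, 2, 3]].
Insert 4: appended to row 1. P = [[1, 2, 3, 4]], Q = [[1, 2, 3, 4]].

So P = [[1, 2, 3, 4]], Q = [[1, 2, 3, 4]].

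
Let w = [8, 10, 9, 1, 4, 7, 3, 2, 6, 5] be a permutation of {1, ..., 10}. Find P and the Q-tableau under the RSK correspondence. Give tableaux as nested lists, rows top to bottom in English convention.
Insert each entry of the permutation into P by Schensted row insertion, recording in Q the position of each new cell.

Insert 8: appended to row 1. P = [[8]], Q = [[1]].
Insert 10: appended to row 1. P = [[8, 10]], Q = [[1, 2]].
Insert 9: 9 bumps 10 from row 1; 10 starts row 2. P = [[8, 9], [10]], Q = [[1, 2], [3]].
Insert 1: 1 bumps 8 from row 1; 8 bumps 10 from row 2; 10 starts row 3. P = [[1, 9], [8], [10]], Q = [[1, 2], [3], [4]].
Insert 4: 4 bumps 9 from row 1; 9 appends to row 2. P = [[1, 4], [8, 9], [10]], Q = [[1, 2], [3, 5], [4]].
Insert 7: appended to row 1. P = [[1, 4, 7], [8, 9], [10]], Q = [[1, 2, 6], [3, 5], [4]].
Insert 3: 3 bumps 4 from row 1; 4 bumps 8 from row 2; 8 bumps 10 from row 3; 10 starts row 4. P = [[1, 3, 7], [4, 9], [8], [10]], Q = [[1, 2, 6], [3, 5], [4], [7]].
Insert 2: 2 bumps 3 from row 1; 3 bumps 4 from row 2; 4 bumps 8 from row 3; 8 bumps 10 from row 4; 10 starts row 5. P = [[1, 2, 7], [3, 9], [4], [8], [10]], Q = [[1, 2, 6], [3, 5], [4], [7], [8]].
Insert 6: 6 bumps 7 from row 1; 7 bumps 9 from row 2; 9 appends to row 3. P = [[1, 2, 6], [3, 7], [4, 9], [8], [10]], Q = [[1, 2, 6], [3, 5], [4, 9], [7], [8]].
Insert 5: 5 bumps 6 from row 1; 6 bumps 7 from row 2; 7 bumps 9 from row 3; 9 appends to row 4. P = [[1, 2, 5], [3, 6], [4, 7], [8, 9], [10]], Q = [[1, 2, 6], [3, 5], [4, 9], [7, 10], [8]].

So P = [[1, 2, 5], [3, 6], [4, 7], [8, 9], [10]], Q = [[1, 2, 6], [3, 5], [4, 9], [7, 10], [8]].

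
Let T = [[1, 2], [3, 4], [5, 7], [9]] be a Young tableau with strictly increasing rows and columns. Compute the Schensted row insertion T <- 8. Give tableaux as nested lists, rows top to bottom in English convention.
[[1, 2, 8], [3, 4], [5, 7], [9]]

8 is larger than every entry of row 1, so it is appended to row 1. The new tableau is [[1, 2, 8], [3, 4], [5, 7], [9]].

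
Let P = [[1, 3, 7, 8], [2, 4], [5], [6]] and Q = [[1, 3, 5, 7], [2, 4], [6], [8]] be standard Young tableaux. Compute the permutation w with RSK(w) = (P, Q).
2 1 6 5 7 4 8 3

Reverse RSK: for i = n, n-1, ..., 1, locate i in Q, remove the corresponding corner cell from P, and reverse-bump its entry up through P; the value ejected from row 1 is w(i).

So w = 2 1 6 5 7 4 8 3.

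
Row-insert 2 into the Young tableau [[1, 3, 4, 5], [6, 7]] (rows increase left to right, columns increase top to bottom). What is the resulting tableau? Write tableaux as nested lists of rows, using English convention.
[[1, 2, 4, 5], [3, 7], [6]]

In row 1, 2 replaces 3 (the leftmost entry greater than 2); 3 is bumped to row 2. In row 2, 3 replaces 6 (the leftmost entry greater than 3); 6 is bumped to row 3. 6 starts a new row 3. The new tableau is [[1, 2, 4, 5], [3, 7], [6]].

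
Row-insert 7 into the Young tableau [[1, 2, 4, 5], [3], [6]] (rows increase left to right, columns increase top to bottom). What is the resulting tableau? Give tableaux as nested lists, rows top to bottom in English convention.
7 is larger than every entry of row 1, so it is appended to row 1. The new tableau is [[1, 2, 4, 5, 7], [3], [6]].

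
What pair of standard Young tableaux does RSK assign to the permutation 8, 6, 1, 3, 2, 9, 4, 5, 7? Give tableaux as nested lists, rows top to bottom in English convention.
Insert each entry of the permutation into P by Schensted row insertion, recording in Q the position of each new cell.

Insert 8: appended to row 1. P = [[8]].
Insert 6: 6 bumps 8 from row 1; 8 starts row 2. P = [[6], [8]].
Insert 1: 1 bumps 6 from row 1; 6 bumps 8 from row 2; 8 starts row 3. P = [[1], [6], [8]].
Insert 3: appended to row 1. P = [[1, 3], [6], [8]].
Insert 2: 2 bumps 3 from row 1; 3 bumps 6 from row 2; 6 bumps 8 from row 3; 8 starts row 4. P = [[1, 2], [3], [6], [8]].
Insert 9: appended to row 1. P = [[1, 2, 9], [3], [6], [8]].
Insert 4: 4 bumps 9 from row 1; 9 appends to row 2. P = [[1, 2, 4], [3, 9], [6], [8]].
Insert 5: appended to row 1. P = [[1, 2, 4, 5], [3, 9], [6], [8]].
Insert 7: appended to row 1. P = [[1, 2, 4, 5, 7], [3, 9], [6], [8]].

So P = [[1, 2, 4, 5, 7], [3, 9], [6], [8]], Q = [[1, 4, 6, 8, 9], [2, 7], [3], [5]].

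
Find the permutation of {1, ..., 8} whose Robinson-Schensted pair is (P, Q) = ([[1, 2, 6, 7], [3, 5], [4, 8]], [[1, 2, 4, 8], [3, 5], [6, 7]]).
Reverse the RSK construction: for i from n down to 1, find the cell of Q containing i, remove the entry at that cell from P, and reverse-bump it up through P; the value ejected from row 1 is w(i).

Step i=8: Q has 8 at row 1, column 4; remove that cell from P, ejecting 7. So w(8) = 7. P is now [[1, 2, 6], [3, 5], [4, 8]].
Step i=7: Q has 7 at row 3, column 2; remove 8 from row 3 of P and reverse-bump: 8 enters row 2 and ejects 5; 5 enters row 1 and ejects 2. So w(7) = 2. P is now [[1, 5, 6], [3, 8], [4]].
Step i=6: Q has 6 at row 3, column 1; remove 4 from row 3 of P and reverse-bump: 4 enters row 2 and ejects 3; 3 enters row 1 and ejects 1. So w(6) = 1. P is now [[3, 5, 6], [4, 8]].
Step i=5: Q has 5 at row 2, column 2; remove 8 from row 2 of P and reverse-bump: 8 enters row 1 and ejects 6. So w(5) = 6. P is now [[3, 5, 8], [4]].
Step i=4: Q has 4 at row 1, column 3; remove that cell from P, ejecting 8. So w(4) = 8. P is now [[3, 5], [4]].
Step i=3: Q has 3 at row 2, column 1; remove 4 from row 2 of P and reverse-bump: 4 enters row 1 and ejects 3. So w(3) = 3. P is now [[4, 5]].
Step i=2: Q has 2 at row 1, column 2; remove that cell from P, ejecting 5. So w(2) = 5. P is now [[4]].
Step i=1: Q has 1 at row 1, column 1; remove that cell from P, ejecting 4. So w(1) = 4. P is now [].

So w = 4 5 3 8 6 1 2 7.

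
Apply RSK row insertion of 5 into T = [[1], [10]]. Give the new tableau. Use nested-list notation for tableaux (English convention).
[[1, 5], [10]]

5 is larger than every entry of row 1, so it is appended to row 1. The new tableau is [[1, 5], [10]].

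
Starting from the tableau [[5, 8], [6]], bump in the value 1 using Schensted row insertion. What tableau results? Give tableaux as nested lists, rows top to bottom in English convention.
[[1, 8], [5], [6]]

In row 1, 1 replaces 5 (the leftmost entry greater than 1); 5 is bumped to row 2. In row 2, 5 replaces 6 (the leftmost entry greater than 5); 6 is bumped to row 3. 6 starts a new row 3. The new tableau is [[1, 8], [5], [6]].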